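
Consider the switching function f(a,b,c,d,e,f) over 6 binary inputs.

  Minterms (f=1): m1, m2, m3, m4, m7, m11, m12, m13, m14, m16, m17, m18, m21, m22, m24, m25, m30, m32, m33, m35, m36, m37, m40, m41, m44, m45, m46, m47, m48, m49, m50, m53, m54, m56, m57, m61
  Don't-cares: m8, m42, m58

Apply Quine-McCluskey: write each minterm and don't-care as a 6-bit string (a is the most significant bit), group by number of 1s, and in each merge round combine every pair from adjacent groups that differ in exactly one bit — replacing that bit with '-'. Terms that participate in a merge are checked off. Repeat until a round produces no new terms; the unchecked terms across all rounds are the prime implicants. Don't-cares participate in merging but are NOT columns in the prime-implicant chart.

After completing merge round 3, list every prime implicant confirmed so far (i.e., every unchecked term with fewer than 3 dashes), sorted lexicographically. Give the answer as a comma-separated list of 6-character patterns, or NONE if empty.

Round 0: 000001✓ 000010✓ 000011✓ 000100✓ 000111✓ 001000✓ 001011✓ 001100✓ 001101✓ 001110✓ 010000✓ 010001✓ 010010✓ 010101✓ 010110✓ 011000✓ 011001✓ 011110✓ 100000✓ 100001✓ 100011✓ 100100✓ 100101✓ 101000✓ 101001✓ 101010✓ 101100✓ 101101✓ 101110✓ 101111✓ 110000✓ 110001✓ 110010✓ 110101✓ 110110✓ 111000✓ 111001✓ 111010✓ 111101✓
Round 1: -00001✓ -00011✓ -00100✓ -01000✓ -01100✓ -01101✓ -01110✓ -10000✓ -10001✓ -10010✓ -10101✓ -10110✓ -11000✓ -11001✓ 0-0001✓ 0-0010 0-1000✓ 0-1110 00-011 00-100✓ 000-11 0000-1✓ 00001- 001-00✓ 0011-0✓ 00110-✓ 01-000✓ 01-001✓ 01-110 010-01✓ 010-10✓ 0100-0✓ 01000-✓ 01100-✓ 1-0000✓ 1-0001✓ 1-0101✓ 1-1000✓ 1-1001✓ 1-1010✓ 1-1101✓ 10-000✓ 10-001✓ 10-100✓ 10-101✓ 100-00✓ 100-01✓ 1000-1✓ 10000-✓ 10010-✓ 101-00✓ 101-01✓ 101-10✓ 1010-0✓ 10100-✓ 1011-0✓ 1011-1✓ 10110-✓ 10111-✓ 11-000✓ 11-001✓ 11-010✓ 11-101✓ 110-01✓ 110-10✓ 1100-0✓ 11000-✓ 111-01✓ 1110-0✓ 11100-✓
Round 2: --0001 --1000 -0-100 -000-1 -01-00 -011-0 -0110- -1-000✓ -1-001✓ -10-01 -10-10 -100-0 -1000-✓ -1100-✓ 01-00-✓ 1--000✓ 1--001✓ 1--101✓ 1-0-01✓ 1-000-✓ 1-1-01✓ 1-10-0 1-100-✓ 10--00✓ 10--01✓ 10-00-✓ 10-10-✓ 100-0-✓ 101--0 101-0-✓ 1011-- 11--01✓ 11-0-0 11-00-✓
Round 3: -1-00- 1---01 1--00- 10--0-
PIs = {--0001, --1000, -0-100, -000-1, -01-00, -011-0, -0110-, -1-00-, -10-01, -10-10, -100-0, 0-0010, 0-1110, 00-011, 000-11, 00001-, 01-110, 1---01, 1--00-, 1-10-0, 10--0-, 101--0, 1011--, 11-0-0}

--0001, --1000, -0-100, -000-1, -01-00, -011-0, -0110-, -10-01, -10-10, -100-0, 0-0010, 0-1110, 00-011, 000-11, 00001-, 01-110, 1-10-0, 101--0, 1011--, 11-0-0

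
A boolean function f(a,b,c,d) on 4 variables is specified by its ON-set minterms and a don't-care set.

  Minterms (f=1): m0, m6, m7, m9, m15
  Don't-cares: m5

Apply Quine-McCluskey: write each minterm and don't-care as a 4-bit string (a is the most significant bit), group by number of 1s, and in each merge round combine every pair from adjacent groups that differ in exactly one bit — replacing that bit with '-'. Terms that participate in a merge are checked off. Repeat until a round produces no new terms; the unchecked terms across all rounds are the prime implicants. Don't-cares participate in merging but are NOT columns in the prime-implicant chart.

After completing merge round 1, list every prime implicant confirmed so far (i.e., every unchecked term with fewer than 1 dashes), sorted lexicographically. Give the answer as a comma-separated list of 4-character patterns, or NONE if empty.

0000, 1001

[col 0] 0000, 0101*, 0110*, 0111*, 1001, 1111*
[col 1] -111, 01-1, 011-
Prime implicants: -111, 0000, 01-1, 011-, 1001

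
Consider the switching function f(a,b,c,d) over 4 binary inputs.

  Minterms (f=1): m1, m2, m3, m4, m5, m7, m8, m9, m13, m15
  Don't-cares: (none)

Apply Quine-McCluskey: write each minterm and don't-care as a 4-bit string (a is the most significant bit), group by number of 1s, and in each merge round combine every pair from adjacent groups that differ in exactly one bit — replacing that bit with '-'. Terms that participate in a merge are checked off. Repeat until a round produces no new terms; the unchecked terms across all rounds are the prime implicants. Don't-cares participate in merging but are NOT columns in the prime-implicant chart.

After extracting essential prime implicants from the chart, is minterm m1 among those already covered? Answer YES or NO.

NO

size-2^0 implicants → 0001(✓)  0010(✓)  0011(✓)  0100(✓)  0101(✓)  0111(✓)  1000(✓)  1001(✓)  1101(✓)  1111(✓)
size-2^1 implicants → -001(✓)  -101(✓)  -111(✓)  0-01(✓)  0-11(✓)  00-1(✓)  001-  01-1(✓)  010-  1-01(✓)  100-  11-1(✓)
size-2^2 implicants → --01  -1-1  0--1
Unchecked terms (primes): --01, -1-1, 0--1, 001-, 010-, 100-
Minterm coverage:
  m1 ⊆ --01,0--1
  m2 ⊆ 001- [E]
  m3 ⊆ 0--1,001-
  m4 ⊆ 010- [E]
  m5 ⊆ --01,-1-1,0--1,010-
  m7 ⊆ -1-1,0--1
  m8 ⊆ 100- [E]
  m9 ⊆ --01,100-
  m13 ⊆ --01,-1-1
  m15 ⊆ -1-1 [E]
E = {-1-1, 001-, 010-, 100-}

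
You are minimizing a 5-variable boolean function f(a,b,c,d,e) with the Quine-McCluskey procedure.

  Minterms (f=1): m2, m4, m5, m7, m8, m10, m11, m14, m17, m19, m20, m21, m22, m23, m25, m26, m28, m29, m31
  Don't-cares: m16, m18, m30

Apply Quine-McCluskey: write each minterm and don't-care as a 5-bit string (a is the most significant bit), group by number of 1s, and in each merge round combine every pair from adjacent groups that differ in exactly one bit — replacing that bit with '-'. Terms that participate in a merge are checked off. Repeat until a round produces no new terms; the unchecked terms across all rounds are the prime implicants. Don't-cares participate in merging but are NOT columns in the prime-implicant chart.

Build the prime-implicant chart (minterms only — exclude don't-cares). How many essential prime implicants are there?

size-2^0 implicants → 00010(✓)  00100(✓)  00101(✓)  00111(✓)  01000(✓)  01010(✓)  01011(✓)  01110(✓)  10000(✓)  10001(✓)  10010(✓)  10011(✓)  10100(✓)  10101(✓)  10110(✓)  10111(✓)  11001(✓)  11010(✓)  11100(✓)  11101(✓)  11110(✓)  11111(✓)
size-2^1 implicants → -0010(✓)  -0100(✓)  -0101(✓)  -0111(✓)  -1010(✓)  -1110(✓)  0-010(✓)  001-1(✓)  0010-(✓)  01-10(✓)  010-0  0101-  1-001(✓)  1-010(✓)  1-100(✓)  1-101(✓)  1-110(✓)  1-111(✓)  10-00(✓)  10-01(✓)  10-10(✓)  10-11(✓)  100-0(✓)  100-1(✓)  1000-(✓)  1001-(✓)  101-0(✓)  101-1(✓)  1010-(✓)  1011-(✓)  11-01(✓)  11-10(✓)  111-0(✓)  111-1(✓)  1110-(✓)  1111-(✓)
size-2^2 implicants → --010  -01-1  -010-  -1-10  1--01  1--10  1-1-0(✓)  1-1-1(✓)  1-10-(✓)  1-11-(✓)  10--0(✓)  10--1(✓)  10-0-(✓)  10-1-(✓)  100--(✓)  101--(✓)  111--(✓)
size-2^3 implicants → 1-1--  10---
Unchecked terms (primes): --010, -01-1, -010-, -1-10, 010-0, 0101-, 1--01, 1--10, 1-1--, 10---
Minterm coverage:
  m2 ⊆ --010 [E]
  m4 ⊆ -010- [E]
  m5 ⊆ -01-1,-010-
  m7 ⊆ -01-1 [E]
  m8 ⊆ 010-0 [E]
  m10 ⊆ --010,-1-10,010-0,0101-
  m11 ⊆ 0101- [E]
  m14 ⊆ -1-10 [E]
  m17 ⊆ 1--01,10---
  m19 ⊆ 10--- [E]
  m20 ⊆ -010-,1-1--,10---
  m21 ⊆ -01-1,-010-,1--01,1-1--,10---
  m22 ⊆ 1--10,1-1--,10---
  m23 ⊆ -01-1,1-1--,10---
  m25 ⊆ 1--01 [E]
  m26 ⊆ --010,-1-10,1--10
  m28 ⊆ 1-1-- [E]
  m29 ⊆ 1--01,1-1--
  m31 ⊆ 1-1-- [E]
E = {--010, -01-1, -010-, -1-10, 010-0, 0101-, 1--01, 1-1--, 10---}

9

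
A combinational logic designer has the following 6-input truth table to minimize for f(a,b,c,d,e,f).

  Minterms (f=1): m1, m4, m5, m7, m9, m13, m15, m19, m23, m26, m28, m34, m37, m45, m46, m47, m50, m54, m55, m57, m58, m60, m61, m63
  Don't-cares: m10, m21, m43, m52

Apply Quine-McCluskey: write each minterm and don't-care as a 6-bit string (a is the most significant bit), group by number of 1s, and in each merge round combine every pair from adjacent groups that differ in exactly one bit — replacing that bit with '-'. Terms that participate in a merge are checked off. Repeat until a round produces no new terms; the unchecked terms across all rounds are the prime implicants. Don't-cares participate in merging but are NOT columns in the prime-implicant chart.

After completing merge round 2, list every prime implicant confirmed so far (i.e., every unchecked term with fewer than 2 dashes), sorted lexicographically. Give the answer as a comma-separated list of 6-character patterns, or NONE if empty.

[col 0] 000001*, 000100*, 000101*, 000111*, 001001*, 001010*, 001101*, 001111*, 010011*, 010101*, 010111*, 011010*, 011100*, 100010*, 100101*, 101011*, 101101*, 101110*, 101111*, 110010*, 110100*, 110110*, 110111*, 111001*, 111010*, 111100*, 111101*, 111111*
[col 1] -00101*, -01101*, -01111*, -10111, -11010, -11100, 0-0101*, 0-0111*, 0-1010, 00-001*, 00-101*, 00-111*, 000-01*, 0001-1*, 00010-, 001-01*, 0011-1*, 010-11, 0101-1*, 1-0010, 1-1101*, 1-1111*, 10-101*, 101-11, 1011-1*, 10111-, 11-010, 11-100, 11-111, 110-10, 1101-0, 11011-, 111-01, 1111-1*, 11110-
[col 2] -0-101, -011-1, 0-01-1, 00--01, 00-1-1, 1-11-1
Prime implicants: -0-101, -011-1, -10111, -11010, -11100, 0-01-1, 0-1010, 00--01, 00-1-1, 00010-, 010-11, 1-0010, 1-11-1, 101-11, 10111-, 11-010, 11-100, 11-111, 110-10, 1101-0, 11011-, 111-01, 11110-

-10111, -11010, -11100, 0-1010, 00010-, 010-11, 1-0010, 101-11, 10111-, 11-010, 11-100, 11-111, 110-10, 1101-0, 11011-, 111-01, 11110-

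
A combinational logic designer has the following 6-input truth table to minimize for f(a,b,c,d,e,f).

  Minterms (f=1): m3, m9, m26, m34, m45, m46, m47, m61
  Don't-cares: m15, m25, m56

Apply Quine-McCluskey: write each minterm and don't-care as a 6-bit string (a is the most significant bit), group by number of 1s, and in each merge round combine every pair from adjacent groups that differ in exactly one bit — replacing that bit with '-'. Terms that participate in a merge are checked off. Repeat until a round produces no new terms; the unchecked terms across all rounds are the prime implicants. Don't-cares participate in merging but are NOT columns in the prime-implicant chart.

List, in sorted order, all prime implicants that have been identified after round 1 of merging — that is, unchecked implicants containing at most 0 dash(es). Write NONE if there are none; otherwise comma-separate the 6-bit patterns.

Round 0: 000011 001001✓ 001111✓ 011001✓ 011010 100010 101101✓ 101110✓ 101111✓ 111000 111101✓
Round 1: -01111 0-1001 1-1101 1011-1 10111-
PIs = {-01111, 0-1001, 000011, 011010, 1-1101, 100010, 1011-1, 10111-, 111000}

000011, 011010, 100010, 111000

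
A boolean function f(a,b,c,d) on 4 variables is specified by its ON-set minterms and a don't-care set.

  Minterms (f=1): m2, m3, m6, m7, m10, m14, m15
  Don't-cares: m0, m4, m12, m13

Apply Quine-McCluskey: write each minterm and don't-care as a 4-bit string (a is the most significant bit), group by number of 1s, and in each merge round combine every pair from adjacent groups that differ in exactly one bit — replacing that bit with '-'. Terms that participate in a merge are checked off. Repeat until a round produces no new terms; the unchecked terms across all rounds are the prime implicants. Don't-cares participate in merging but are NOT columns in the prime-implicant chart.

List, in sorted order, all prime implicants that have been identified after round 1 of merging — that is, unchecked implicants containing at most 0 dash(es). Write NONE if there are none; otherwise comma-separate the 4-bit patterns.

size-2^0 implicants → 0000(✓)  0010(✓)  0011(✓)  0100(✓)  0110(✓)  0111(✓)  1010(✓)  1100(✓)  1101(✓)  1110(✓)  1111(✓)
size-2^1 implicants → -010(✓)  -100(✓)  -110(✓)  -111(✓)  0-00(✓)  0-10(✓)  0-11(✓)  00-0(✓)  001-(✓)  01-0(✓)  011-(✓)  1-10(✓)  11-0(✓)  11-1(✓)  110-(✓)  111-(✓)
size-2^2 implicants → --10  -1-0  -11-  0--0  0-1-  11--
Unchecked terms (primes): --10, -1-0, -11-, 0--0, 0-1-, 11--

NONE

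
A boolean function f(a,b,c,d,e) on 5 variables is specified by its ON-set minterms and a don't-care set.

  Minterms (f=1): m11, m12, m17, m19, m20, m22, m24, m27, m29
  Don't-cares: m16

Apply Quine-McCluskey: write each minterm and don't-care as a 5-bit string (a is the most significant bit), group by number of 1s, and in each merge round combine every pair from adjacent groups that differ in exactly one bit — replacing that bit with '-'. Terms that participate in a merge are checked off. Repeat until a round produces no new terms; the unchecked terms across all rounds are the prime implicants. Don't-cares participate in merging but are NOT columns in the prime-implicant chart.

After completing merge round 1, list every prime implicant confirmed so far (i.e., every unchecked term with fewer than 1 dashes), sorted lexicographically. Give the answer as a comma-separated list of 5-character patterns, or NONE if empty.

01100, 11101

size-2^0 implicants → 01011(✓)  01100  10000(✓)  10001(✓)  10011(✓)  10100(✓)  10110(✓)  11000(✓)  11011(✓)  11101
size-2^1 implicants → -1011  1-000  1-011  10-00  100-1  1000-  101-0
Unchecked terms (primes): -1011, 01100, 1-000, 1-011, 10-00, 100-1, 1000-, 101-0, 11101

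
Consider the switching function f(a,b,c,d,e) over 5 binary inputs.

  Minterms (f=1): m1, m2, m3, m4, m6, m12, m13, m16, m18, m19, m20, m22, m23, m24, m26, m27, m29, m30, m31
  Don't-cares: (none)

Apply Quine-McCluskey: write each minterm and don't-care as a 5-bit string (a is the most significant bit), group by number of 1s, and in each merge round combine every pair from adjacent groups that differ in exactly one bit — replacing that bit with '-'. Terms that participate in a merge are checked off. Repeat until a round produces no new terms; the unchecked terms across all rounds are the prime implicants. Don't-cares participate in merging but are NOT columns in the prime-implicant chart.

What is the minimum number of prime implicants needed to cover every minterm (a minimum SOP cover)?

7

size-2^0 implicants → 00001(✓)  00010(✓)  00011(✓)  00100(✓)  00110(✓)  01100(✓)  01101(✓)  10000(✓)  10010(✓)  10011(✓)  10100(✓)  10110(✓)  10111(✓)  11000(✓)  11010(✓)  11011(✓)  11101(✓)  11110(✓)  11111(✓)
size-2^1 implicants → -0010(✓)  -0011(✓)  -0100(✓)  -0110(✓)  -1101  0-100  00-10(✓)  000-1  0001-(✓)  001-0(✓)  0110-  1-000(✓)  1-010(✓)  1-011(✓)  1-110(✓)  1-111(✓)  10-00(✓)  10-10(✓)  10-11(✓)  100-0(✓)  1001-(✓)  101-0(✓)  1011-(✓)  11-10(✓)  11-11(✓)  110-0(✓)  1101-(✓)  111-1  1111-(✓)
size-2^2 implicants → -0-10  -001-  -01-0  1--10(✓)  1--11(✓)  1-0-0  1-01-(✓)  1-11-(✓)  10--0  10-1-(✓)  11-1-(✓)
size-2^3 implicants → 1--1-
Unchecked terms (primes): -0-10, -001-, -01-0, -1101, 0-100, 000-1, 0110-, 1--1-, 1-0-0, 10--0, 111-1
Minterm coverage:
  m1 ⊆ 000-1 [E]
  m2 ⊆ -0-10,-001-
  m3 ⊆ -001-,000-1
  m4 ⊆ -01-0,0-100
  m6 ⊆ -0-10,-01-0
  m12 ⊆ 0-100,0110-
  m13 ⊆ -1101,0110-
  m16 ⊆ 1-0-0,10--0
  m18 ⊆ -0-10,-001-,1--1-,1-0-0,10--0
  m19 ⊆ -001-,1--1-
  m20 ⊆ -01-0,10--0
  m22 ⊆ -0-10,-01-0,1--1-,10--0
  m23 ⊆ 1--1- [E]
  m24 ⊆ 1-0-0 [E]
  m26 ⊆ 1--1-,1-0-0
  m27 ⊆ 1--1- [E]
  m29 ⊆ -1101,111-1
  m30 ⊆ 1--1- [E]
  m31 ⊆ 1--1-,111-1
E = {000-1, 1--1-, 1-0-0}
Petrick residual → -0-10, -01-0, -1101, 0-100
Cover = b'de' + b'ce' + bcd'e + a'cd'e' + a'b'c'e + ad + ac'e'  |cover|=7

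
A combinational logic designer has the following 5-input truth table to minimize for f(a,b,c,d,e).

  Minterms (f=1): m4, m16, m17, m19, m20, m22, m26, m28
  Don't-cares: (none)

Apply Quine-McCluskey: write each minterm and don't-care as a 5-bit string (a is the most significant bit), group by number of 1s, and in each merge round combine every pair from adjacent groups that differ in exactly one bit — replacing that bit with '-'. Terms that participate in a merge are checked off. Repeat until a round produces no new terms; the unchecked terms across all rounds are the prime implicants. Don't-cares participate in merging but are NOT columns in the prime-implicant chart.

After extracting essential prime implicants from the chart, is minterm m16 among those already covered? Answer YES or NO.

Round 0: 00100✓ 10000✓ 10001✓ 10011✓ 10100✓ 10110✓ 11010 11100✓
Round 1: -0100 1-100 10-00 100-1 1000- 101-0
PIs = {-0100, 1-100, 10-00, 100-1, 1000-, 101-0, 11010}
Coverage chart:
  m4: -0100 ←essential
  m16: 10-00,1000-
  m17: 100-1,1000-
  m19: 100-1 ←essential
  m20: -0100,1-100,10-00,101-0
  m22: 101-0 ←essential
  m26: 11010 ←essential
  m28: 1-100 ←essential
Essential: -0100, 1-100, 100-1, 101-0, 11010

NO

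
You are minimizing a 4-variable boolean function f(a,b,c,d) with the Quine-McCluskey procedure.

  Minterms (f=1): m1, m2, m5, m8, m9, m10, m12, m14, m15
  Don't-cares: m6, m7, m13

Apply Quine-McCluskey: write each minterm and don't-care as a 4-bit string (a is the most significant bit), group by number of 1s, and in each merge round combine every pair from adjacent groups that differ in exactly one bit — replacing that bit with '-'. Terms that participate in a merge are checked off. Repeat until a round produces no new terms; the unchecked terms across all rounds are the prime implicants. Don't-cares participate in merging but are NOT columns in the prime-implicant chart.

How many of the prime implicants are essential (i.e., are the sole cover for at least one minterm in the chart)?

2

size-2^0 implicants → 0001(✓)  0010(✓)  0101(✓)  0110(✓)  0111(✓)  1000(✓)  1001(✓)  1010(✓)  1100(✓)  1101(✓)  1110(✓)  1111(✓)
size-2^1 implicants → -001(✓)  -010(✓)  -101(✓)  -110(✓)  -111(✓)  0-01(✓)  0-10(✓)  01-1(✓)  011-(✓)  1-00(✓)  1-01(✓)  1-10(✓)  10-0(✓)  100-(✓)  11-0(✓)  11-1(✓)  110-(✓)  111-(✓)
size-2^2 implicants → --01  --10  -1-1  -11-  1--0  1-0-  11--
Unchecked terms (primes): --01, --10, -1-1, -11-, 1--0, 1-0-, 11--
Minterm coverage:
  m1 ⊆ --01 [E]
  m2 ⊆ --10 [E]
  m5 ⊆ --01,-1-1
  m8 ⊆ 1--0,1-0-
  m9 ⊆ --01,1-0-
  m10 ⊆ --10,1--0
  m12 ⊆ 1--0,1-0-,11--
  m14 ⊆ --10,-11-,1--0,11--
  m15 ⊆ -1-1,-11-,11--
E = {--01, --10}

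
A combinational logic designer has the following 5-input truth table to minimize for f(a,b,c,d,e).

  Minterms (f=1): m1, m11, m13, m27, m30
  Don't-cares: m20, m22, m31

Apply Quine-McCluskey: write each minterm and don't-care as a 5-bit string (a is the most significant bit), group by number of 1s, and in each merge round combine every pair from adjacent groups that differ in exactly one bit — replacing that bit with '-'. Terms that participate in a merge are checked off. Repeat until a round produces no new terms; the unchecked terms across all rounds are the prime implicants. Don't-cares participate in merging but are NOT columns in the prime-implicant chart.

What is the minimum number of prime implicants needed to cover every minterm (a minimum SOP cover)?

[col 0] 00001, 01011*, 01101, 10100*, 10110*, 11011*, 11110*, 11111*
[col 1] -1011, 1-110, 101-0, 11-11, 1111-
Prime implicants: -1011, 00001, 01101, 1-110, 101-0, 11-11, 1111-
PI chart (minterm → PIs covering it):
  1 | 00001  (sole → essential)
  11 | -1011  (sole → essential)
  13 | 01101  (sole → essential)
  27 | -1011,11-11
  30 | 1-110,1111-
Essential prime implicants: -1011, 00001, 01101
Petrick residual → 1-110
Minimum SOP uses 4 PIs: bc'de + a'b'c'd'e + a'bcd'e + acde'

4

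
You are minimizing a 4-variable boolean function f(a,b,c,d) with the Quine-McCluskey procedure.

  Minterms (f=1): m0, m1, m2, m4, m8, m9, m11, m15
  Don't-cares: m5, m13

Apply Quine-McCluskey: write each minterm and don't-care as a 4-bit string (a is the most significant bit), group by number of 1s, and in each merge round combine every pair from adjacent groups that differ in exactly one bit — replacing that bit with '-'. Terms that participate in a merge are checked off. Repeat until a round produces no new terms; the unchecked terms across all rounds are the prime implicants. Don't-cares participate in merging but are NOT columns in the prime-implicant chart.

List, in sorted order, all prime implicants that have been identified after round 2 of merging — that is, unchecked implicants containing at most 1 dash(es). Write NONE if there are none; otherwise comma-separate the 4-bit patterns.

Round 0: 0000✓ 0001✓ 0010✓ 0100✓ 0101✓ 1000✓ 1001✓ 1011✓ 1101✓ 1111✓
Round 1: -000✓ -001✓ -101✓ 0-00✓ 0-01✓ 00-0 000-✓ 010-✓ 1-01✓ 1-11✓ 10-1✓ 100-✓ 11-1✓
Round 2: --01 -00- 0-0- 1--1
PIs = {--01, -00-, 0-0-, 00-0, 1--1}

00-0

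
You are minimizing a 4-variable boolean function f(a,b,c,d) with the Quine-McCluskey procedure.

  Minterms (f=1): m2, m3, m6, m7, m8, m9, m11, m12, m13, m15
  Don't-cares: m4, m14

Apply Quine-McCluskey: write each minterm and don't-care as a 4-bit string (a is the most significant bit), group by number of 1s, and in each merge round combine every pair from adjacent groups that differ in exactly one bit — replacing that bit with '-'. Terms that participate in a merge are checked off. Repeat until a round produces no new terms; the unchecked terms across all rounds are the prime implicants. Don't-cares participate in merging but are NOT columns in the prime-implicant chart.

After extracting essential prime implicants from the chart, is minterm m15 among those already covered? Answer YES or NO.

size-2^0 implicants → 0010(✓)  0011(✓)  0100(✓)  0110(✓)  0111(✓)  1000(✓)  1001(✓)  1011(✓)  1100(✓)  1101(✓)  1110(✓)  1111(✓)
size-2^1 implicants → -011(✓)  -100(✓)  -110(✓)  -111(✓)  0-10(✓)  0-11(✓)  001-(✓)  01-0(✓)  011-(✓)  1-00(✓)  1-01(✓)  1-11(✓)  10-1(✓)  100-(✓)  11-0(✓)  11-1(✓)  110-(✓)  111-(✓)
size-2^2 implicants → --11  -1-0  -11-  0-1-  1--1  1-0-  11--
Unchecked terms (primes): --11, -1-0, -11-, 0-1-, 1--1, 1-0-, 11--
Minterm coverage:
  m2 ⊆ 0-1- [E]
  m3 ⊆ --11,0-1-
  m6 ⊆ -1-0,-11-,0-1-
  m7 ⊆ --11,-11-,0-1-
  m8 ⊆ 1-0- [E]
  m9 ⊆ 1--1,1-0-
  m11 ⊆ --11,1--1
  m12 ⊆ -1-0,1-0-,11--
  m13 ⊆ 1--1,1-0-,11--
  m15 ⊆ --11,-11-,1--1,11--
E = {0-1-, 1-0-}

NO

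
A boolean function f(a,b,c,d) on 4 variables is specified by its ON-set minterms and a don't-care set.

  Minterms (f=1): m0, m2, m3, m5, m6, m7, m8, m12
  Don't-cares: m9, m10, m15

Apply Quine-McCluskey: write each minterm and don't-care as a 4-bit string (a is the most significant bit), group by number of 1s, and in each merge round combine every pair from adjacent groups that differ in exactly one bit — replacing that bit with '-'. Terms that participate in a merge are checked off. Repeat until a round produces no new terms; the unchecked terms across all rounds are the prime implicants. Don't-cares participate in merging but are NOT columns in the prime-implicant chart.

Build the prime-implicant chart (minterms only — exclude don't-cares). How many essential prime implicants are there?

4

size-2^0 implicants → 0000(✓)  0010(✓)  0011(✓)  0101(✓)  0110(✓)  0111(✓)  1000(✓)  1001(✓)  1010(✓)  1100(✓)  1111(✓)
size-2^1 implicants → -000(✓)  -010(✓)  -111  0-10(✓)  0-11(✓)  00-0(✓)  001-(✓)  01-1  011-(✓)  1-00  10-0(✓)  100-
size-2^2 implicants → -0-0  0-1-
Unchecked terms (primes): -0-0, -111, 0-1-, 01-1, 1-00, 100-
Minterm coverage:
  m0 ⊆ -0-0 [E]
  m2 ⊆ -0-0,0-1-
  m3 ⊆ 0-1- [E]
  m5 ⊆ 01-1 [E]
  m6 ⊆ 0-1- [E]
  m7 ⊆ -111,0-1-,01-1
  m8 ⊆ -0-0,1-00,100-
  m12 ⊆ 1-00 [E]
E = {-0-0, 0-1-, 01-1, 1-00}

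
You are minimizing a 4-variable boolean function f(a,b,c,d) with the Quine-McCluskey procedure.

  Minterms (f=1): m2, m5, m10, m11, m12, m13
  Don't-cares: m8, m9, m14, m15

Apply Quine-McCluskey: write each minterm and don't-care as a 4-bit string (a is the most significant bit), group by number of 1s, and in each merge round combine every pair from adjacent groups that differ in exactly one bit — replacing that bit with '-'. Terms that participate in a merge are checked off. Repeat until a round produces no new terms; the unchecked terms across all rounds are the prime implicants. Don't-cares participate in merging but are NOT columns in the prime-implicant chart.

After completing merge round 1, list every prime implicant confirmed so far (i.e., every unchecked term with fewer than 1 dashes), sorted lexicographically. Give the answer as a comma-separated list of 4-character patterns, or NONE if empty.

Round 0: 0010✓ 0101✓ 1000✓ 1001✓ 1010✓ 1011✓ 1100✓ 1101✓ 1110✓ 1111✓
Round 1: -010 -101 1-00✓ 1-01✓ 1-10✓ 1-11✓ 10-0✓ 10-1✓ 100-✓ 101-✓ 11-0✓ 11-1✓ 110-✓ 111-✓
Round 2: 1--0✓ 1--1✓ 1-0-✓ 1-1-✓ 10--✓ 11--✓
Round 3: 1---
PIs = {-010, -101, 1---}

NONE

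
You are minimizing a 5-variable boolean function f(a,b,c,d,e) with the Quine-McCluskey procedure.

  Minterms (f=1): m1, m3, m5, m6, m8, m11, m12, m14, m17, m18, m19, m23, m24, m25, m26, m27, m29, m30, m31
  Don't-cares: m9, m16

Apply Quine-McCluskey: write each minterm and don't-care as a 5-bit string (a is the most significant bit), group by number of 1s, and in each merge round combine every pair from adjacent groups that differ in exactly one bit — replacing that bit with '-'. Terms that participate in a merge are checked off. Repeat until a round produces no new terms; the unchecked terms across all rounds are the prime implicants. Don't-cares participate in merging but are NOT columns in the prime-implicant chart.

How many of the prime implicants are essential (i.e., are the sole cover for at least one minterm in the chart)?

6

Round 0: 00001✓ 00011✓ 00101✓ 00110✓ 01000✓ 01001✓ 01011✓ 01100✓ 01110✓ 10000✓ 10001✓ 10010✓ 10011✓ 10111✓ 11000✓ 11001✓ 11010✓ 11011✓ 11101✓ 11110✓ 11111✓
Round 1: -0001✓ -0011✓ -1000✓ -1001✓ -1011✓ -1110 0-001✓ 0-011✓ 0-110 00-01 000-1✓ 01-00 010-1✓ 0100-✓ 011-0 1-000✓ 1-001✓ 1-010✓ 1-011✓ 1-111✓ 10-11✓ 100-0✓ 100-1✓ 1000-✓ 1001-✓ 11-01✓ 11-10✓ 11-11✓ 110-0✓ 110-1✓ 1100-✓ 1101-✓ 111-1✓ 1111-✓
Round 2: --001✓ --011✓ -00-1✓ -10-1✓ -100- 0-0-1✓ 1--11 1-0-0✓ 1-0-1✓ 1-00-✓ 1-01-✓ 100--✓ 11--1 11-1- 110--✓
Round 3: --0-1 1-0--
PIs = {--0-1, -100-, -1110, 0-110, 00-01, 01-00, 011-0, 1--11, 1-0--, 11--1, 11-1-}
Coverage chart:
  m1: --0-1,00-01
  m3: --0-1 ←essential
  m5: 00-01 ←essential
  m6: 0-110 ←essential
  m8: -100-,01-00
  m11: --0-1 ←essential
  m12: 01-00,011-0
  m14: -1110,0-110,011-0
  m17: --0-1,1-0--
  m18: 1-0-- ←essential
  m19: --0-1,1--11,1-0--
  m23: 1--11 ←essential
  m24: -100-,1-0--
  m25: --0-1,-100-,1-0--,11--1
  m26: 1-0--,11-1-
  m27: --0-1,1--11,1-0--,11--1,11-1-
  m29: 11--1 ←essential
  m30: -1110,11-1-
  m31: 1--11,11--1,11-1-
Essential: --0-1, 0-110, 00-01, 1--11, 1-0--, 11--1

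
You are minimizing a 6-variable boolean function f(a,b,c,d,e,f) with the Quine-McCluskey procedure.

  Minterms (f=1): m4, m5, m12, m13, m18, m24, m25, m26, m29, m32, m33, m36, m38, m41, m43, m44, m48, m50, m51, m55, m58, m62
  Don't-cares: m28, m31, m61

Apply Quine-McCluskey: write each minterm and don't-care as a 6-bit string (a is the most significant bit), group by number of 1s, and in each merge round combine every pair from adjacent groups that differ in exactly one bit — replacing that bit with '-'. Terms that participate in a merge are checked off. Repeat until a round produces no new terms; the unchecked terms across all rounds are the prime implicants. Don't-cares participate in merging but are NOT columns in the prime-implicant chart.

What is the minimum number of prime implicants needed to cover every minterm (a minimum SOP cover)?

10

Round 0: 000100✓ 000101✓ 001100✓ 001101✓ 010010✓ 011000✓ 011001✓ 011010✓ 011100✓ 011101✓ 011111✓ 100000✓ 100001✓ 100100✓ 100110✓ 101001✓ 101011✓ 101100✓ 110000✓ 110010✓ 110011✓ 110111✓ 111010✓ 111101✓ 111110✓
Round 1: -00100✓ -01100✓ -10010✓ -11010✓ -11101 0-1100✓ 0-1101✓ 00-100✓ 00-101✓ 00010-✓ 00110-✓ 01-010✓ 011-00✓ 011-01✓ 0110-0 01100-✓ 0111-1 01110-✓ 1-0000 10-001 10-100✓ 100-00 10000- 1001-0 1010-1 11-010✓ 110-11 1100-0 11001- 111-10
Round 2: -0-100 -1-010 0-110- 00-10- 011-0-
PIs = {-0-100, -1-010, -11101, 0-110-, 00-10-, 011-0-, 0110-0, 0111-1, 1-0000, 10-001, 100-00, 10000-, 1001-0, 1010-1, 110-11, 1100-0, 11001-, 111-10}
Coverage chart:
  m4: -0-100,00-10-
  m5: 00-10- ←essential
  m12: -0-100,0-110-,00-10-
  m13: 0-110-,00-10-
  m18: -1-010 ←essential
  m24: 011-0-,0110-0
  m25: 011-0- ←essential
  m26: -1-010,0110-0
  m29: -11101,0-110-,011-0-,0111-1
  m32: 1-0000,100-00,10000-
  m33: 10-001,10000-
  m36: -0-100,100-00,1001-0
  m38: 1001-0 ←essential
  m41: 10-001,1010-1
  m43: 1010-1 ←essential
  m44: -0-100 ←essential
  m48: 1-0000,1100-0
  m50: -1-010,1100-0,11001-
  m51: 110-11,11001-
  m55: 110-11 ←essential
  m58: -1-010,111-10
  m62: 111-10 ←essential
Essential: -0-100, -1-010, 00-10-, 011-0-, 1001-0, 1010-1, 110-11, 111-10
Petrick residual → 1-0000, 10-001
Min cover (10 terms): b'de'f' + bd'ef' + a'b'de' + a'bce' + ac'd'e'f' + ab'd'e'f + ab'c'df' + ab'cd'f + abc'ef + abcef'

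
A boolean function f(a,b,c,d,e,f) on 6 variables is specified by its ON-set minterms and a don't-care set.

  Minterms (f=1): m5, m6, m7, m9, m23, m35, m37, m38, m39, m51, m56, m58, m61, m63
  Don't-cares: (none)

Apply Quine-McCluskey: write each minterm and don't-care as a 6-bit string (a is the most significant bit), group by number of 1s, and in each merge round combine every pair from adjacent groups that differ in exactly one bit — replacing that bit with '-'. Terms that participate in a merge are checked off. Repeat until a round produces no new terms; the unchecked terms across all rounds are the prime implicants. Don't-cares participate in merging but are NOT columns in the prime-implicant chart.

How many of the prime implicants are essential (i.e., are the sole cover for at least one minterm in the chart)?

7

Round 0: 000101✓ 000110✓ 000111✓ 001001 010111✓ 100011✓ 100101✓ 100110✓ 100111✓ 110011✓ 111000✓ 111010✓ 111101✓ 111111✓
Round 1: -00101✓ -00110✓ -00111✓ 0-0111 0001-1✓ 00011-✓ 1-0011 100-11 1001-1✓ 10011-✓ 1110-0 1111-1
Round 2: -001-1 -0011-
PIs = {-001-1, -0011-, 0-0111, 001001, 1-0011, 100-11, 1110-0, 1111-1}
Coverage chart:
  m5: -001-1 ←essential
  m6: -0011- ←essential
  m7: -001-1,-0011-,0-0111
  m9: 001001 ←essential
  m23: 0-0111 ←essential
  m35: 1-0011,100-11
  m37: -001-1 ←essential
  m38: -0011- ←essential
  m39: -001-1,-0011-,100-11
  m51: 1-0011 ←essential
  m56: 1110-0 ←essential
  m58: 1110-0 ←essential
  m61: 1111-1 ←essential
  m63: 1111-1 ←essential
Essential: -001-1, -0011-, 0-0111, 001001, 1-0011, 1110-0, 1111-1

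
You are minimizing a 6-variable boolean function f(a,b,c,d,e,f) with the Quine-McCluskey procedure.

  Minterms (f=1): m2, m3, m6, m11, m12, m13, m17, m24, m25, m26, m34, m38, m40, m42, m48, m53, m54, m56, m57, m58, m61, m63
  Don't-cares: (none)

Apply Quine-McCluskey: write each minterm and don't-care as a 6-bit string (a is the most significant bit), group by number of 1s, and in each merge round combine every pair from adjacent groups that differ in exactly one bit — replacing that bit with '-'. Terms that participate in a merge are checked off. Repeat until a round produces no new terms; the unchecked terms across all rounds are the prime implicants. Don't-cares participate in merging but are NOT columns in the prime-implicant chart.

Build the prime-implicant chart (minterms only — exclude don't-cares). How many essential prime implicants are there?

10

Round 0: 000010✓ 000011✓ 000110✓ 001011✓ 001100✓ 001101✓ 010001✓ 011000✓ 011001✓ 011010✓ 100010✓ 100110✓ 101000✓ 101010✓ 110000✓ 110101✓ 110110✓ 111000✓ 111001✓ 111010✓ 111101✓ 111111✓
Round 1: -00010✓ -00110✓ -11000✓ -11001✓ -11010✓ 00-011 000-10✓ 00001- 00110- 01-001 0110-0✓ 01100-✓ 1-0110 1-1000✓ 1-1010✓ 10-010 100-10✓ 1010-0✓ 11-000 11-101 111-01 1110-0✓ 11100-✓ 1111-1
Round 2: -00-10 -110-0 -1100- 1-10-0
PIs = {-00-10, -110-0, -1100-, 00-011, 00001-, 00110-, 01-001, 1-0110, 1-10-0, 10-010, 11-000, 11-101, 111-01, 1111-1}
Coverage chart:
  m2: -00-10,00001-
  m3: 00-011,00001-
  m6: -00-10 ←essential
  m11: 00-011 ←essential
  m12: 00110- ←essential
  m13: 00110- ←essential
  m17: 01-001 ←essential
  m24: -110-0,-1100-
  m25: -1100-,01-001
  m26: -110-0 ←essential
  m34: -00-10,10-010
  m38: -00-10,1-0110
  m40: 1-10-0 ←essential
  m42: 1-10-0,10-010
  m48: 11-000 ←essential
  m53: 11-101 ←essential
  m54: 1-0110 ←essential
  m56: -110-0,-1100-,1-10-0,11-000
  m57: -1100-,111-01
  m58: -110-0,1-10-0
  m61: 11-101,111-01,1111-1
  m63: 1111-1 ←essential
Essential: -00-10, -110-0, 00-011, 00110-, 01-001, 1-0110, 1-10-0, 11-000, 11-101, 1111-1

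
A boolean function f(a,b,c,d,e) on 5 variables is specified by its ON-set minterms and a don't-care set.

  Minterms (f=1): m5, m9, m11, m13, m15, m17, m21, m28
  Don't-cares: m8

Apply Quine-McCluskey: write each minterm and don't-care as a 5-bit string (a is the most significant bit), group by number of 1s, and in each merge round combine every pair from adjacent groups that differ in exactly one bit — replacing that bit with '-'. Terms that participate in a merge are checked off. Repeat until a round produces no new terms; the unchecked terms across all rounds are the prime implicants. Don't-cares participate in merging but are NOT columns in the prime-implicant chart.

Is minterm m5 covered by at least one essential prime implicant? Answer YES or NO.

[col 0] 00101*, 01000*, 01001*, 01011*, 01101*, 01111*, 10001*, 10101*, 11100
[col 1] -0101, 0-101, 01-01*, 01-11*, 010-1*, 0100-, 011-1*, 10-01
[col 2] 01--1
Prime implicants: -0101, 0-101, 01--1, 0100-, 10-01, 11100
PI chart (minterm → PIs covering it):
  5 | -0101,0-101
  9 | 01--1,0100-
  11 | 01--1  (sole → essential)
  13 | 0-101,01--1
  15 | 01--1  (sole → essential)
  17 | 10-01  (sole → essential)
  21 | -0101,10-01
  28 | 11100  (sole → essential)
Essential prime implicants: 01--1, 10-01, 11100

NO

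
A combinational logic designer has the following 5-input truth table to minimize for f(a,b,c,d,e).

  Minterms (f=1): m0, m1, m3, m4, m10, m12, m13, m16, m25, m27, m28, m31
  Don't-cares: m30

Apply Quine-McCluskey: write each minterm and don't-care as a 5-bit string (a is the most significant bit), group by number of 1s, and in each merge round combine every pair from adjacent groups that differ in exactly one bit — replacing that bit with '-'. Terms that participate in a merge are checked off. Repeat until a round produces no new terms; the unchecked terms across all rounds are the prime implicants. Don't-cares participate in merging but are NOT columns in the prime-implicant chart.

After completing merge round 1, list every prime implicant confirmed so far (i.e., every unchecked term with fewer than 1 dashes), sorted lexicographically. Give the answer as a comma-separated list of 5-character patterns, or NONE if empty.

[col 0] 00000*, 00001*, 00011*, 00100*, 01010, 01100*, 01101*, 10000*, 11001*, 11011*, 11100*, 11110*, 11111*
[col 1] -0000, -1100, 0-100, 00-00, 000-1, 0000-, 0110-, 11-11, 110-1, 111-0, 1111-
Prime implicants: -0000, -1100, 0-100, 00-00, 000-1, 0000-, 01010, 0110-, 11-11, 110-1, 111-0, 1111-

01010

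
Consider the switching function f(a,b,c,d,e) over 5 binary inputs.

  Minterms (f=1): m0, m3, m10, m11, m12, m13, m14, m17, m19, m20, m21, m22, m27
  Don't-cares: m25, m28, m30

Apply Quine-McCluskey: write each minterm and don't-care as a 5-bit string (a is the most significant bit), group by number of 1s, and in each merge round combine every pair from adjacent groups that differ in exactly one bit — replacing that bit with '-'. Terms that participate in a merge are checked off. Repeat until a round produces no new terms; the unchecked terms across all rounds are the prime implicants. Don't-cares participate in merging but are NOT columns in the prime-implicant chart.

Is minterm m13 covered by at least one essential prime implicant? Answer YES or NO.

YES

size-2^0 implicants → 00000  00011(✓)  01010(✓)  01011(✓)  01100(✓)  01101(✓)  01110(✓)  10001(✓)  10011(✓)  10100(✓)  10101(✓)  10110(✓)  11001(✓)  11011(✓)  11100(✓)  11110(✓)
size-2^1 implicants → -0011(✓)  -1011(✓)  -1100(✓)  -1110(✓)  0-011(✓)  01-10  0101-  011-0(✓)  0110-  1-001(✓)  1-011(✓)  1-100(✓)  1-110(✓)  10-01  100-1(✓)  101-0(✓)  1010-  110-1(✓)  111-0(✓)
size-2^2 implicants → --011  -11-0  1-0-1  1-1-0
Unchecked terms (primes): --011, -11-0, 00000, 01-10, 0101-, 0110-, 1-0-1, 1-1-0, 10-01, 1010-
Minterm coverage:
  m0 ⊆ 00000 [E]
  m3 ⊆ --011 [E]
  m10 ⊆ 01-10,0101-
  m11 ⊆ --011,0101-
  m12 ⊆ -11-0,0110-
  m13 ⊆ 0110- [E]
  m14 ⊆ -11-0,01-10
  m17 ⊆ 1-0-1,10-01
  m19 ⊆ --011,1-0-1
  m20 ⊆ 1-1-0,1010-
  m21 ⊆ 10-01,1010-
  m22 ⊆ 1-1-0 [E]
  m27 ⊆ --011,1-0-1
E = {--011, 00000, 0110-, 1-1-0}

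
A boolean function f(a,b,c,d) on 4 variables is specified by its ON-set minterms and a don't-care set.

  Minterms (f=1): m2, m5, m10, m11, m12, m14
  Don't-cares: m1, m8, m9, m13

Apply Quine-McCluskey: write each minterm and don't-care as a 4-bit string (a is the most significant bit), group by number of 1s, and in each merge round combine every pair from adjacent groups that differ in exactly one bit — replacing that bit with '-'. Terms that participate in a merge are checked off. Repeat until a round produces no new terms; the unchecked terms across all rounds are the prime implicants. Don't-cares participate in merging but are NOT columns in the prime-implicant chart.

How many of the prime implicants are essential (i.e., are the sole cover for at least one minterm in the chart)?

4

size-2^0 implicants → 0001(✓)  0010(✓)  0101(✓)  1000(✓)  1001(✓)  1010(✓)  1011(✓)  1100(✓)  1101(✓)  1110(✓)
size-2^1 implicants → -001(✓)  -010  -101(✓)  0-01(✓)  1-00(✓)  1-01(✓)  1-10(✓)  10-0(✓)  10-1(✓)  100-(✓)  101-(✓)  11-0(✓)  110-(✓)
size-2^2 implicants → --01  1--0  1-0-  10--
Unchecked terms (primes): --01, -010, 1--0, 1-0-, 10--
Minterm coverage:
  m2 ⊆ -010 [E]
  m5 ⊆ --01 [E]
  m10 ⊆ -010,1--0,10--
  m11 ⊆ 10-- [E]
  m12 ⊆ 1--0,1-0-
  m14 ⊆ 1--0 [E]
E = {--01, -010, 1--0, 10--}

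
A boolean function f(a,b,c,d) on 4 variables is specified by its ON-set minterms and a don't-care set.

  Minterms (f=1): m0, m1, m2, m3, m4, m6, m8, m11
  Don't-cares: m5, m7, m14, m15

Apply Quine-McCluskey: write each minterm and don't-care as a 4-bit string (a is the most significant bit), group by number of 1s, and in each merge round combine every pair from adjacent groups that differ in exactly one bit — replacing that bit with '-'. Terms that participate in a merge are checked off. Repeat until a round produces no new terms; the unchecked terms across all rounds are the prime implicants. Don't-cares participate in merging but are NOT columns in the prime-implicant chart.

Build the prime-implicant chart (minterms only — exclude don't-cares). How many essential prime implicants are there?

[col 0] 0000*, 0001*, 0010*, 0011*, 0100*, 0101*, 0110*, 0111*, 1000*, 1011*, 1110*, 1111*
[col 1] -000, -011*, -110*, -111*, 0-00*, 0-01*, 0-10*, 0-11*, 00-0*, 00-1*, 000-*, 001-*, 01-0*, 01-1*, 010-*, 011-*, 1-11*, 111-*
[col 2] --11, -11-, 0--0*, 0--1*, 0-0-*, 0-1-*, 00--*, 01--*
[col 3] 0---
Prime implicants: --11, -000, -11-, 0---
PI chart (minterm → PIs covering it):
  0 | -000,0---
  1 | 0---  (sole → essential)
  2 | 0---  (sole → essential)
  3 | --11,0---
  4 | 0---  (sole → essential)
  6 | -11-,0---
  8 | -000  (sole → essential)
  11 | --11  (sole → essential)
Essential prime implicants: --11, -000, 0---

3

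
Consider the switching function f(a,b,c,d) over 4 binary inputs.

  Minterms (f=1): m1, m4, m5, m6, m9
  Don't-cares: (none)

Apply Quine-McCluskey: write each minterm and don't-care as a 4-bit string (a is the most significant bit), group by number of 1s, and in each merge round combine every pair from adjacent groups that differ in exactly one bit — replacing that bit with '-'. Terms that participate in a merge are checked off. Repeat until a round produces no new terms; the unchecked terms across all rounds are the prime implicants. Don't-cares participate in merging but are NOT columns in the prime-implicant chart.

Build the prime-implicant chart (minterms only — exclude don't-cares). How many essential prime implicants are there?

size-2^0 implicants → 0001(✓)  0100(✓)  0101(✓)  0110(✓)  1001(✓)
size-2^1 implicants → -001  0-01  01-0  010-
Unchecked terms (primes): -001, 0-01, 01-0, 010-
Minterm coverage:
  m1 ⊆ -001,0-01
  m4 ⊆ 01-0,010-
  m5 ⊆ 0-01,010-
  m6 ⊆ 01-0 [E]
  m9 ⊆ -001 [E]
E = {-001, 01-0}

2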